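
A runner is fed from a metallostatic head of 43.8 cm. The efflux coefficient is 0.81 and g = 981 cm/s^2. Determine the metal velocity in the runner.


Formula: v = Cd * sqrt(2 * g * h)  (Torricelli with discharge coefficient)
2*g*h = 2 * 981 * 43.8 = 85935.6 cm^2/s^2
sqrt(85935.6) = 293.14774 cm/s
v = 0.81 * 293.14774 = 237.4497 cm/s


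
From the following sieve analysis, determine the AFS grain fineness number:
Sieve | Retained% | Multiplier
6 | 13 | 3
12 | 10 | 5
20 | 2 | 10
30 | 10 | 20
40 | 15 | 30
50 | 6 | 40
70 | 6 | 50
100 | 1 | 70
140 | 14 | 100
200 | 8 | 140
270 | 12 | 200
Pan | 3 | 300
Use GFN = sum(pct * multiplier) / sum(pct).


Formula: GFN = sum(pct * multiplier) / sum(pct)
sum(pct * multiplier) = 7189
sum(pct) = 100
GFN = 7189 / 100 = 71.89

71.89


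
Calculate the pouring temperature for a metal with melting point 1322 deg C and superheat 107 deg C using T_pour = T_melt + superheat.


Formula: T_pour = T_melt + Superheat
T_pour = 1322 + 107 = 1429 deg C


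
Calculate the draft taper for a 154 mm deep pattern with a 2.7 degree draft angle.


Formula: taper = depth * tan(draft_angle)
tan(2.7 deg) = 0.0471588
taper = 154 mm * 0.0471588 = 7.2625 mm

7.2625 mm


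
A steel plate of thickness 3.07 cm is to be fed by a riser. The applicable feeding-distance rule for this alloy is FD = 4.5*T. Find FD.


Formula: FD = 4.5 * T  (riser feeding-distance rule)
FD = 4.5 * 3.07 cm = 13.8150 cm

13.8150 cm


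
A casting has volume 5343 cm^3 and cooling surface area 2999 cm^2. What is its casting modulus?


Formula: Casting Modulus M = V / A
M = 5343 cm^3 / 2999 cm^2 = 1.7816 cm


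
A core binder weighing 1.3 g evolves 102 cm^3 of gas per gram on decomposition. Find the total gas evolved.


Formula: V_gas = W_binder * gas_evolution_rate
V = 1.3 g * 102 cm^3/g = 132.6000 cm^3

Final answer: 132.6000 cm^3


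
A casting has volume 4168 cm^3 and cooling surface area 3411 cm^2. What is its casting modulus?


Formula: Casting Modulus M = V / A
M = 4168 cm^3 / 3411 cm^2 = 1.2219 cm

Answer: 1.2219 cm


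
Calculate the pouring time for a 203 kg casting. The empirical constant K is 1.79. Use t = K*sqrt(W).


Formula: t = K * sqrt(W)
sqrt(W) = sqrt(203) = 14.24781
t = 1.79 * 14.24781 = 25.5036 s

Answer: 25.5036 s


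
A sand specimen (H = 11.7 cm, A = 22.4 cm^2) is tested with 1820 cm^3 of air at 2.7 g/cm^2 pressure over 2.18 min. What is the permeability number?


Formula: Permeability Number P = (V * H) / (p * A * t)
Numerator: V * H = 1820 * 11.7 = 21294.0
Denominator: p * A * t = 2.7 * 22.4 * 2.18 = 131.8464
P = 21294.0 / 131.8464 = 161.5061


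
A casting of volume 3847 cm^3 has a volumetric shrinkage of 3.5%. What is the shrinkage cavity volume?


Formula: V_shrink = V_casting * shrinkage_pct / 100
V_shrink = 3847 cm^3 * 3.5 / 100 = 134.6450 cm^3

134.6450 cm^3


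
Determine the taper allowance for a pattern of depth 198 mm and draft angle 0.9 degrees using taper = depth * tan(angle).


Formula: taper = depth * tan(draft_angle)
tan(0.9 deg) = 0.0157093
taper = 198 mm * 0.0157093 = 3.1104 mm

Final answer: 3.1104 mm


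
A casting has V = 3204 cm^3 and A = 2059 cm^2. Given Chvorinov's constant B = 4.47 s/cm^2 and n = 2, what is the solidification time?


Formula: t_s = B * (V/A)^n  (Chvorinov's rule, n=2)
Modulus M = V/A = 3204/2059 = 1.556095 cm
M^2 = 1.556095^2 = 2.421432 cm^2
t_s = 4.47 * 2.421432 = 10.8238 s

10.8238 s


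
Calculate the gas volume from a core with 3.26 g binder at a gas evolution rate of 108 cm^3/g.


Formula: V_gas = W_binder * gas_evolution_rate
V = 3.26 g * 108 cm^3/g = 352.0800 cm^3

Final answer: 352.0800 cm^3


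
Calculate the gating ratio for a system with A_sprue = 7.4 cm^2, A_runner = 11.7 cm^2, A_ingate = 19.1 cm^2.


Sprue:Runner:Ingate = 1 : 11.7/7.4 : 19.1/7.4 = 1:1.58:2.58


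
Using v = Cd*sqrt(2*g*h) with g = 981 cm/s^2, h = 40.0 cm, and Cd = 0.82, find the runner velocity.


Formula: v = Cd * sqrt(2 * g * h)  (Torricelli with discharge coefficient)
2*g*h = 2 * 981 * 40.0 = 78480.0 cm^2/s^2
sqrt(78480.0) = 280.14282 cm/s
v = 0.82 * 280.14282 = 229.7171 cm/s


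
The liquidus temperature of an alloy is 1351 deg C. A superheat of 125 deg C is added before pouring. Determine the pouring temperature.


Formula: T_pour = T_melt + Superheat
T_pour = 1351 + 125 = 1476 deg C


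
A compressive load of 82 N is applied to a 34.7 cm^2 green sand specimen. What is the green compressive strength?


Formula: Compressive Strength = Force / Area
Strength = 82 N / 34.7 cm^2 = 2.3631 N/cm^2

Final answer: 2.3631 N/cm^2


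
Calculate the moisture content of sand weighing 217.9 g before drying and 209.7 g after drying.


Formula: MC = (W_wet - W_dry) / W_wet * 100
Water mass = 217.9 - 209.7 = 8.2 g
MC = 8.2 / 217.9 * 100 = 3.7632%


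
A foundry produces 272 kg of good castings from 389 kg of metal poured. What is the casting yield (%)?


Formula: Casting Yield = (W_good / W_total) * 100
Yield = (272 kg / 389 kg) * 100 = 69.9229%


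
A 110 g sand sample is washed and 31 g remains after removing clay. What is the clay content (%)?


Formula: Clay% = (W_total - W_washed) / W_total * 100
Clay mass = 110 - 31 = 79 g
Clay% = 79 / 110 * 100 = 71.8182%

Answer: 71.8182%


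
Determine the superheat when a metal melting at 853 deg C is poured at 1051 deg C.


Formula: Superheat = T_pour - T_melt
Superheat = 1051 - 853 = 198 deg C


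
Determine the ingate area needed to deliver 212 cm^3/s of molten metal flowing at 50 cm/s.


Formula: A_ingate = Q / v  (continuity equation)
A = 212 cm^3/s / 50 cm/s = 4.2400 cm^2

Final answer: 4.2400 cm^2


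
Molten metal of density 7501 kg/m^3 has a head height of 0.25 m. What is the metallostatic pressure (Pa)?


Formula: P = rho * g * h
rho * g = 7501 * 9.81 = 73584.81 N/m^3
P = 73584.81 * 0.25 = 18396.2025 Pa

Final answer: 18396.2025 Pa


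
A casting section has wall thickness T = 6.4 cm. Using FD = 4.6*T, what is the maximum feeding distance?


Formula: FD = 4.6 * T  (riser feeding-distance rule)
FD = 4.6 * 6.4 cm = 29.4400 cm


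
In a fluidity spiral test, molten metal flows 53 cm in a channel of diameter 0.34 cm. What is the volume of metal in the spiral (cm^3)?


Formula: V = pi * (d/2)^2 * L  (cylinder volume)
Radius = 0.34/2 = 0.17 cm
V = pi * 0.17^2 * 53 = 4.8120 cm^3

Final answer: 4.8120 cm^3


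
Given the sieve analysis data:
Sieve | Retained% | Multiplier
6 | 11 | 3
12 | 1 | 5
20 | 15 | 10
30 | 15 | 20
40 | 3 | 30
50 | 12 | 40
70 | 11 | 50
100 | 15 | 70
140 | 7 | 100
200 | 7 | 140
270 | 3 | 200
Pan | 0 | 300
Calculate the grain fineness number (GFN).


Formula: GFN = sum(pct * multiplier) / sum(pct)
sum(pct * multiplier) = 4938
sum(pct) = 100
GFN = 4938 / 100 = 49.38

Answer: 49.38


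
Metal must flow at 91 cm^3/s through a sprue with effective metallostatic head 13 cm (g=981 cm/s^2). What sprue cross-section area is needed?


Formula: v = sqrt(2*g*h), A = Q/v
Velocity: v = sqrt(2 * 981 * 13) = sqrt(25506) = 159.7060 cm/s
Sprue area: A = Q / v = 91 / 159.7060 = 0.5698 cm^2


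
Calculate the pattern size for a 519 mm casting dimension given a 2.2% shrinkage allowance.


Formula: L_pattern = L_casting * (1 + shrinkage_rate/100)
Shrinkage factor = 1 + 2.2/100 = 1.022
L_pattern = 519 mm * 1.022 = 530.4180 mm

Answer: 530.4180 mm


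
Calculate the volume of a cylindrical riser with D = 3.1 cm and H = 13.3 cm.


Formula: V = pi * (D/2)^2 * H  (cylinder volume)
Radius = D/2 = 3.1/2 = 1.55 cm
V = pi * 1.55^2 * 13.3 = 100.3841 cm^3


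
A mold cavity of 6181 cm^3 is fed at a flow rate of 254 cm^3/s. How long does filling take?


Formula: t_fill = V_mold / Q_flow
t = 6181 cm^3 / 254 cm^3/s = 24.3346 s

24.3346 s


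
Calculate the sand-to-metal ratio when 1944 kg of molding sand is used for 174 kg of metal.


Formula: Sand-to-Metal Ratio = W_sand / W_metal
Ratio = 1944 kg / 174 kg = 11.1724


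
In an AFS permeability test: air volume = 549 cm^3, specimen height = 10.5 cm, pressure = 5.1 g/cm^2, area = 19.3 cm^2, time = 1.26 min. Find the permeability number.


Formula: Permeability Number P = (V * H) / (p * A * t)
Numerator: V * H = 549 * 10.5 = 5764.5
Denominator: p * A * t = 5.1 * 19.3 * 1.26 = 124.0218
P = 5764.5 / 124.0218 = 46.4797

Final answer: 46.4797


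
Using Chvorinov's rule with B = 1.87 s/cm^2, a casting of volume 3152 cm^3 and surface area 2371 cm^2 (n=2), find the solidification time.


Formula: t_s = B * (V/A)^n  (Chvorinov's rule, n=2)
Modulus M = V/A = 3152/2371 = 1.329397 cm
M^2 = 1.329397^2 = 1.767296 cm^2
t_s = 1.87 * 1.767296 = 3.3048 s


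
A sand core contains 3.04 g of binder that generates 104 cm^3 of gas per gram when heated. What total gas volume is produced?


Formula: V_gas = W_binder * gas_evolution_rate
V = 3.04 g * 104 cm^3/g = 316.1600 cm^3


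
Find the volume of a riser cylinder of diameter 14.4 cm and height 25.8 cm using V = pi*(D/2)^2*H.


Formula: V = pi * (D/2)^2 * H  (cylinder volume)
Radius = D/2 = 14.4/2 = 7.2 cm
V = pi * 7.2^2 * 25.8 = 4201.7922 cm^3

Answer: 4201.7922 cm^3


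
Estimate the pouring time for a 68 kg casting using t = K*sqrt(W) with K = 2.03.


Formula: t = K * sqrt(W)
sqrt(W) = sqrt(68) = 8.24621
t = 2.03 * 8.24621 = 16.7398 s


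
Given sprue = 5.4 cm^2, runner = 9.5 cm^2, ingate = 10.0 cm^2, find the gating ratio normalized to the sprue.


Sprue:Runner:Ingate = 1 : 9.5/5.4 : 10.0/5.4 = 1:1.76:1.85


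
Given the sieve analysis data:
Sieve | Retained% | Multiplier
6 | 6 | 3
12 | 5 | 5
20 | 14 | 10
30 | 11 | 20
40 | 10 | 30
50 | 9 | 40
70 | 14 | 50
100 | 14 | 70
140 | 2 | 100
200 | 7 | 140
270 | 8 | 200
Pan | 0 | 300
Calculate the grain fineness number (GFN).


Formula: GFN = sum(pct * multiplier) / sum(pct)
sum(pct * multiplier) = 5523
sum(pct) = 100
GFN = 5523 / 100 = 55.23


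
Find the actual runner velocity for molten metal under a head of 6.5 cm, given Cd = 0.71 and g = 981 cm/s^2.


Formula: v = Cd * sqrt(2 * g * h)  (Torricelli with discharge coefficient)
2*g*h = 2 * 981 * 6.5 = 12753.0 cm^2/s^2
sqrt(12753.0) = 112.92918 cm/s
v = 0.71 * 112.92918 = 80.1797 cm/s

80.1797 cm/s


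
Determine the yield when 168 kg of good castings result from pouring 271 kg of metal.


Formula: Casting Yield = (W_good / W_total) * 100
Yield = (168 kg / 271 kg) * 100 = 61.9926%

61.9926%


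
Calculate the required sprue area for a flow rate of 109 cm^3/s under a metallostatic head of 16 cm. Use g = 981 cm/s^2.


Formula: v = sqrt(2*g*h), A = Q/v
Velocity: v = sqrt(2 * 981 * 16) = sqrt(31392) = 177.1779 cm/s
Sprue area: A = Q / v = 109 / 177.1779 = 0.6152 cm^2

Answer: 0.6152 cm^2


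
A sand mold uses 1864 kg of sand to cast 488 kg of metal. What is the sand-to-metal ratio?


Formula: Sand-to-Metal Ratio = W_sand / W_metal
Ratio = 1864 kg / 488 kg = 3.8197

3.8197


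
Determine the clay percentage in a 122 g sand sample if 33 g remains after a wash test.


Formula: Clay% = (W_total - W_washed) / W_total * 100
Clay mass = 122 - 33 = 89 g
Clay% = 89 / 122 * 100 = 72.9508%

Answer: 72.9508%


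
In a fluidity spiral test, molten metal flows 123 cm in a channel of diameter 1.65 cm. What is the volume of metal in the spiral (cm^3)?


Formula: V = pi * (d/2)^2 * L  (cylinder volume)
Radius = 1.65/2 = 0.825 cm
V = pi * 0.825^2 * 123 = 263.0043 cm^3


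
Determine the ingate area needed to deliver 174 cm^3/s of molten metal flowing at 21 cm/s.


Formula: A_ingate = Q / v  (continuity equation)
A = 174 cm^3/s / 21 cm/s = 8.2857 cm^2

8.2857 cm^2


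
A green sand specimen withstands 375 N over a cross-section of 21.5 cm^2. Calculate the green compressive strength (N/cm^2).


Formula: Compressive Strength = Force / Area
Strength = 375 N / 21.5 cm^2 = 17.4419 N/cm^2

17.4419 N/cm^2


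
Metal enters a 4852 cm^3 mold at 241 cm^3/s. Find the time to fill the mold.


Formula: t_fill = V_mold / Q_flow
t = 4852 cm^3 / 241 cm^3/s = 20.1328 s

Answer: 20.1328 s


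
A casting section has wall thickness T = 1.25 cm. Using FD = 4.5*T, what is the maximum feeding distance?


Formula: FD = 4.5 * T  (riser feeding-distance rule)
FD = 4.5 * 1.25 cm = 5.6250 cm

Final answer: 5.6250 cm


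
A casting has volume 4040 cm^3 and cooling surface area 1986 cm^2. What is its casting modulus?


Formula: Casting Modulus M = V / A
M = 4040 cm^3 / 1986 cm^2 = 2.0342 cm


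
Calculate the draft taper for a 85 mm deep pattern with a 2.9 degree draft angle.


Formula: taper = depth * tan(draft_angle)
tan(2.9 deg) = 0.0506578
taper = 85 mm * 0.0506578 = 4.3059 mm

Final answer: 4.3059 mm


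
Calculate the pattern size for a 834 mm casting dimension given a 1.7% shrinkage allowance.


Formula: L_pattern = L_casting * (1 + shrinkage_rate/100)
Shrinkage factor = 1 + 1.7/100 = 1.017
L_pattern = 834 mm * 1.017 = 848.1780 mm

848.1780 mm


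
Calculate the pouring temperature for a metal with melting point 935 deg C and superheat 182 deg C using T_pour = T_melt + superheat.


Formula: T_pour = T_melt + Superheat
T_pour = 935 + 182 = 1117 deg C

Final answer: 1117 deg C


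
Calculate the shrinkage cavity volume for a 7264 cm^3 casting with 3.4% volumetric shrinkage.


Formula: V_shrink = V_casting * shrinkage_pct / 100
V_shrink = 7264 cm^3 * 3.4 / 100 = 246.9760 cm^3

Final answer: 246.9760 cm^3


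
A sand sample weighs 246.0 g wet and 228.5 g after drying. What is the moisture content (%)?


Formula: MC = (W_wet - W_dry) / W_wet * 100
Water mass = 246.0 - 228.5 = 17.5 g
MC = 17.5 / 246.0 * 100 = 7.1138%

Final answer: 7.1138%


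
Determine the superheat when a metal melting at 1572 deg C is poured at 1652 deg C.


Formula: Superheat = T_pour - T_melt
Superheat = 1652 - 1572 = 80 deg C

Final answer: 80 deg C


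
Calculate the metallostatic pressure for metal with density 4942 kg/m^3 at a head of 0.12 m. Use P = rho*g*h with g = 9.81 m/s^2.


Formula: P = rho * g * h
rho * g = 4942 * 9.81 = 48481.02 N/m^3
P = 48481.02 * 0.12 = 5817.7224 Pa

Final answer: 5817.7224 Pa


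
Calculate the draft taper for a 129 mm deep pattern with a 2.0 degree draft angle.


Formula: taper = depth * tan(draft_angle)
tan(2.0 deg) = 0.0349208
taper = 129 mm * 0.0349208 = 4.5048 mm

Final answer: 4.5048 mm


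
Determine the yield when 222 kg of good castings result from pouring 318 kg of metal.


Formula: Casting Yield = (W_good / W_total) * 100
Yield = (222 kg / 318 kg) * 100 = 69.8113%

Answer: 69.8113%


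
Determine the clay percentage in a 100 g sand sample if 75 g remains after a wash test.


Formula: Clay% = (W_total - W_washed) / W_total * 100
Clay mass = 100 - 75 = 25 g
Clay% = 25 / 100 * 100 = 25.0000%


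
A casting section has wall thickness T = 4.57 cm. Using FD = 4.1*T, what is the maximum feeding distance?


Formula: FD = 4.1 * T  (riser feeding-distance rule)
FD = 4.1 * 4.57 cm = 18.7370 cm

Final answer: 18.7370 cm


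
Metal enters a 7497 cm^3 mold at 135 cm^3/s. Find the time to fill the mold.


Formula: t_fill = V_mold / Q_flow
t = 7497 cm^3 / 135 cm^3/s = 55.5333 s

Answer: 55.5333 s


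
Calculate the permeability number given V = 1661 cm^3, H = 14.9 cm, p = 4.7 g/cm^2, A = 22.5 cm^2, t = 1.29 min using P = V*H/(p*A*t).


Formula: Permeability Number P = (V * H) / (p * A * t)
Numerator: V * H = 1661 * 14.9 = 24748.9
Denominator: p * A * t = 4.7 * 22.5 * 1.29 = 136.4175
P = 24748.9 / 136.4175 = 181.4203

Answer: 181.4203


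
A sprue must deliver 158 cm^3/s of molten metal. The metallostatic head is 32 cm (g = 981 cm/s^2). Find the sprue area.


Formula: v = sqrt(2*g*h), A = Q/v
Velocity: v = sqrt(2 * 981 * 32) = sqrt(62784) = 250.5674 cm/s
Sprue area: A = Q / v = 158 / 250.5674 = 0.6306 cm^2

0.6306 cm^2


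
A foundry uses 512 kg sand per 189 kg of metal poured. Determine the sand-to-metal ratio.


Formula: Sand-to-Metal Ratio = W_sand / W_metal
Ratio = 512 kg / 189 kg = 2.7090

Answer: 2.7090


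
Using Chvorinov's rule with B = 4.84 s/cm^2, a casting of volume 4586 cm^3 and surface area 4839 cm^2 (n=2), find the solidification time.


Formula: t_s = B * (V/A)^n  (Chvorinov's rule, n=2)
Modulus M = V/A = 4586/4839 = 0.947716 cm
M^2 = 0.947716^2 = 0.898166 cm^2
t_s = 4.84 * 0.898166 = 4.3471 s

Answer: 4.3471 s


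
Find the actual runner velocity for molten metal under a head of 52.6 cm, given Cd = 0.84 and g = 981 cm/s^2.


Formula: v = Cd * sqrt(2 * g * h)  (Torricelli with discharge coefficient)
2*g*h = 2 * 981 * 52.6 = 103201.2 cm^2/s^2
sqrt(103201.2) = 321.24944 cm/s
v = 0.84 * 321.24944 = 269.8495 cm/s

Answer: 269.8495 cm/s


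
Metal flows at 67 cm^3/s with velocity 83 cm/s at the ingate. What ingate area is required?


Formula: A_ingate = Q / v  (continuity equation)
A = 67 cm^3/s / 83 cm/s = 0.8072 cm^2

Final answer: 0.8072 cm^2


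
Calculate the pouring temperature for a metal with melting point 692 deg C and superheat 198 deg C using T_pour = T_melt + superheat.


Formula: T_pour = T_melt + Superheat
T_pour = 692 + 198 = 890 deg C

Answer: 890 deg C


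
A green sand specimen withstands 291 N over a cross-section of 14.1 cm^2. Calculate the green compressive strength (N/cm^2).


Formula: Compressive Strength = Force / Area
Strength = 291 N / 14.1 cm^2 = 20.6383 N/cm^2


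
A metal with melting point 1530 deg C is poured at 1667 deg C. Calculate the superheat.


Formula: Superheat = T_pour - T_melt
Superheat = 1667 - 1530 = 137 deg C

137 deg C


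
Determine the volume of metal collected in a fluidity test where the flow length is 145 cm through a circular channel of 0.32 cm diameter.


Formula: V = pi * (d/2)^2 * L  (cylinder volume)
Radius = 0.32/2 = 0.16 cm
V = pi * 0.16^2 * 145 = 11.6616 cm^3

Answer: 11.6616 cm^3


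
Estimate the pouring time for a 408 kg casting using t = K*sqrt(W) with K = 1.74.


Formula: t = K * sqrt(W)
sqrt(W) = sqrt(408) = 20.19901
t = 1.74 * 20.19901 = 35.1463 s

Final answer: 35.1463 s


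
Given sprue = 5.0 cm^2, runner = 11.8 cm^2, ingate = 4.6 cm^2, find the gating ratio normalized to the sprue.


Sprue:Runner:Ingate = 1 : 11.8/5.0 : 4.6/5.0 = 1:2.36:0.92

Final answer: 1:2.36:0.92


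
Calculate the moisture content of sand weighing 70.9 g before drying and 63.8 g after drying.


Formula: MC = (W_wet - W_dry) / W_wet * 100
Water mass = 70.9 - 63.8 = 7.1 g
MC = 7.1 / 70.9 * 100 = 10.0141%


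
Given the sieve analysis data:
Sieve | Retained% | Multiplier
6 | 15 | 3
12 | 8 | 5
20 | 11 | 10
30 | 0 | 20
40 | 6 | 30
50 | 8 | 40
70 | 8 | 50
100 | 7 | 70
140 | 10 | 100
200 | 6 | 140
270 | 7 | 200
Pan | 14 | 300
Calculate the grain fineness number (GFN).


Formula: GFN = sum(pct * multiplier) / sum(pct)
sum(pct * multiplier) = 9025
sum(pct) = 100
GFN = 9025 / 100 = 90.25


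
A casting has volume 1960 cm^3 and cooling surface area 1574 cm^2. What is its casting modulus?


Formula: Casting Modulus M = V / A
M = 1960 cm^3 / 1574 cm^2 = 1.2452 cm

Final answer: 1.2452 cm


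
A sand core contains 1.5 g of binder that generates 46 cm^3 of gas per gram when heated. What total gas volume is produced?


Formula: V_gas = W_binder * gas_evolution_rate
V = 1.5 g * 46 cm^3/g = 69.0000 cm^3

69.0000 cm^3


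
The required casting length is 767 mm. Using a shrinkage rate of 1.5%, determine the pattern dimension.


Formula: L_pattern = L_casting * (1 + shrinkage_rate/100)
Shrinkage factor = 1 + 1.5/100 = 1.015
L_pattern = 767 mm * 1.015 = 778.5050 mm

778.5050 mm


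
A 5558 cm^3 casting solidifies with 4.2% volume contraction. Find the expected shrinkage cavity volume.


Formula: V_shrink = V_casting * shrinkage_pct / 100
V_shrink = 5558 cm^3 * 4.2 / 100 = 233.4360 cm^3

Answer: 233.4360 cm^3


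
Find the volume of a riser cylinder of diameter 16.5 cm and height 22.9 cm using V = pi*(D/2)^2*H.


Formula: V = pi * (D/2)^2 * H  (cylinder volume)
Radius = D/2 = 16.5/2 = 8.25 cm
V = pi * 8.25^2 * 22.9 = 4896.5845 cm^3

4896.5845 cm^3


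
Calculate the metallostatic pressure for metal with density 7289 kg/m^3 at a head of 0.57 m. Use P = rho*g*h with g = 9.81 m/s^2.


Formula: P = rho * g * h
rho * g = 7289 * 9.81 = 71505.09 N/m^3
P = 71505.09 * 0.57 = 40757.9013 Pa


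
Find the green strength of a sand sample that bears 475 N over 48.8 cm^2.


Formula: Compressive Strength = Force / Area
Strength = 475 N / 48.8 cm^2 = 9.7336 N/cm^2


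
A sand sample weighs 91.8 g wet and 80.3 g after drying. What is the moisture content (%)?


Formula: MC = (W_wet - W_dry) / W_wet * 100
Water mass = 91.8 - 80.3 = 11.5 g
MC = 11.5 / 91.8 * 100 = 12.5272%


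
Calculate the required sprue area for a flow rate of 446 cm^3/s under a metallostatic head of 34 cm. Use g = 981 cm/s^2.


Formula: v = sqrt(2*g*h), A = Q/v
Velocity: v = sqrt(2 * 981 * 34) = sqrt(66708) = 258.2789 cm/s
Sprue area: A = Q / v = 446 / 258.2789 = 1.7268 cm^2


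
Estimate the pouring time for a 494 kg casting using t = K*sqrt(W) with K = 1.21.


Formula: t = K * sqrt(W)
sqrt(W) = sqrt(494) = 22.22611
t = 1.21 * 22.22611 = 26.8936 s


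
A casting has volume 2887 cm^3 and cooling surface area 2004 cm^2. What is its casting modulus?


Formula: Casting Modulus M = V / A
M = 2887 cm^3 / 2004 cm^2 = 1.4406 cm


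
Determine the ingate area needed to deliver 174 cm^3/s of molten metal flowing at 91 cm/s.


Formula: A_ingate = Q / v  (continuity equation)
A = 174 cm^3/s / 91 cm/s = 1.9121 cm^2

Final answer: 1.9121 cm^2


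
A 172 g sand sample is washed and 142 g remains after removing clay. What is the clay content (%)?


Formula: Clay% = (W_total - W_washed) / W_total * 100
Clay mass = 172 - 142 = 30 g
Clay% = 30 / 172 * 100 = 17.4419%


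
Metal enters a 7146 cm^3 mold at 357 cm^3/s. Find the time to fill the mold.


Formula: t_fill = V_mold / Q_flow
t = 7146 cm^3 / 357 cm^3/s = 20.0168 s

Final answer: 20.0168 s


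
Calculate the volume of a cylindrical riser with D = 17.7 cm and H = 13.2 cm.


Formula: V = pi * (D/2)^2 * H  (cylinder volume)
Radius = D/2 = 17.7/2 = 8.85 cm
V = pi * 8.85^2 * 13.2 = 3247.9576 cm^3


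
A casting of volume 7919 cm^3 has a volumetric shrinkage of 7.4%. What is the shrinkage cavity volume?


Formula: V_shrink = V_casting * shrinkage_pct / 100
V_shrink = 7919 cm^3 * 7.4 / 100 = 586.0060 cm^3

Answer: 586.0060 cm^3


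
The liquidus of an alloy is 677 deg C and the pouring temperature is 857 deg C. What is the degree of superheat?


Formula: Superheat = T_pour - T_melt
Superheat = 857 - 677 = 180 deg C

Answer: 180 deg C


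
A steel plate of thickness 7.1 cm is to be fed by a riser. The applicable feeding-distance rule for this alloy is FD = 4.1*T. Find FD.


Formula: FD = 4.1 * T  (riser feeding-distance rule)
FD = 4.1 * 7.1 cm = 29.1100 cm


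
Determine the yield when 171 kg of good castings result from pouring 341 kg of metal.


Formula: Casting Yield = (W_good / W_total) * 100
Yield = (171 kg / 341 kg) * 100 = 50.1466%

50.1466%


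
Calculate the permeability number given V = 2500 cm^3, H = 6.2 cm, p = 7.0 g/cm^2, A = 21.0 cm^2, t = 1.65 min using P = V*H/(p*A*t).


Formula: Permeability Number P = (V * H) / (p * A * t)
Numerator: V * H = 2500 * 6.2 = 15500.0
Denominator: p * A * t = 7.0 * 21.0 * 1.65 = 242.55
P = 15500.0 / 242.55 = 63.9043

Answer: 63.9043


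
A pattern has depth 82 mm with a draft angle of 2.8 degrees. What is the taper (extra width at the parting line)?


Formula: taper = depth * tan(draft_angle)
tan(2.8 deg) = 0.0489082
taper = 82 mm * 0.0489082 = 4.0105 mm

Answer: 4.0105 mm


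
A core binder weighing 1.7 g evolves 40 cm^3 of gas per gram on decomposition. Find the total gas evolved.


Formula: V_gas = W_binder * gas_evolution_rate
V = 1.7 g * 40 cm^3/g = 68.0000 cm^3

Final answer: 68.0000 cm^3


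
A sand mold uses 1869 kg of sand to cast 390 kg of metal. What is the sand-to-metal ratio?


Formula: Sand-to-Metal Ratio = W_sand / W_metal
Ratio = 1869 kg / 390 kg = 4.7923

Answer: 4.7923


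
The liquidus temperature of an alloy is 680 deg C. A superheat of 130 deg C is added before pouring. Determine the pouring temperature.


Formula: T_pour = T_melt + Superheat
T_pour = 680 + 130 = 810 deg C


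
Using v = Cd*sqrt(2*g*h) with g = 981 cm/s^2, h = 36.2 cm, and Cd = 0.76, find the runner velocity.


Formula: v = Cd * sqrt(2 * g * h)  (Torricelli with discharge coefficient)
2*g*h = 2 * 981 * 36.2 = 71024.4 cm^2/s^2
sqrt(71024.4) = 266.50403 cm/s
v = 0.76 * 266.50403 = 202.5431 cm/s

Answer: 202.5431 cm/s


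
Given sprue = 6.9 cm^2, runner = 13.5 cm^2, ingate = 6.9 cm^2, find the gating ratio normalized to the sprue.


Sprue:Runner:Ingate = 1 : 13.5/6.9 : 6.9/6.9 = 1:1.96:1.00

Final answer: 1:1.96:1.00


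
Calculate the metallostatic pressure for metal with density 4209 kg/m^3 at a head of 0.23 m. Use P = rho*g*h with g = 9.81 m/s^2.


Formula: P = rho * g * h
rho * g = 4209 * 9.81 = 41290.29 N/m^3
P = 41290.29 * 0.23 = 9496.7667 Pa

Final answer: 9496.7667 Pa


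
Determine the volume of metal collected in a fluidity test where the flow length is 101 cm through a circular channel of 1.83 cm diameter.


Formula: V = pi * (d/2)^2 * L  (cylinder volume)
Radius = 1.83/2 = 0.915 cm
V = pi * 0.915^2 * 101 = 265.6522 cm^3

Answer: 265.6522 cm^3


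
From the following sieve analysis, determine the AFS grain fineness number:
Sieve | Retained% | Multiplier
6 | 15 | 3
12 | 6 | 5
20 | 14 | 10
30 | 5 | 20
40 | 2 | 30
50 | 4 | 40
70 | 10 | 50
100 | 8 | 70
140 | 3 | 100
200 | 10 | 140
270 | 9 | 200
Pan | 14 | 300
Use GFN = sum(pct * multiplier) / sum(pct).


Formula: GFN = sum(pct * multiplier) / sum(pct)
sum(pct * multiplier) = 9295
sum(pct) = 100
GFN = 9295 / 100 = 92.95

Final answer: 92.95


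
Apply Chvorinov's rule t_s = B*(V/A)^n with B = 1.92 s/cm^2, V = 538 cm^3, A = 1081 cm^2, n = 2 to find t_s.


Formula: t_s = B * (V/A)^n  (Chvorinov's rule, n=2)
Modulus M = V/A = 538/1081 = 0.497687 cm
M^2 = 0.497687^2 = 0.247692 cm^2
t_s = 1.92 * 0.247692 = 0.4756 s

0.4756 s


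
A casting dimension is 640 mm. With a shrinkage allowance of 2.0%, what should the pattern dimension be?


Formula: L_pattern = L_casting * (1 + shrinkage_rate/100)
Shrinkage factor = 1 + 2.0/100 = 1.02
L_pattern = 640 mm * 1.02 = 652.8000 mm


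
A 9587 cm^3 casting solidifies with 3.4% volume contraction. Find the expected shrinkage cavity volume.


Formula: V_shrink = V_casting * shrinkage_pct / 100
V_shrink = 9587 cm^3 * 3.4 / 100 = 325.9580 cm^3


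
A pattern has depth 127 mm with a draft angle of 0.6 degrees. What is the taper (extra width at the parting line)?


Formula: taper = depth * tan(draft_angle)
tan(0.6 deg) = 0.0104724
taper = 127 mm * 0.0104724 = 1.3300 mm

Answer: 1.3300 mm


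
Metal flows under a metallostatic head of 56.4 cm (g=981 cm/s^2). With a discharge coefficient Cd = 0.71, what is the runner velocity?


Formula: v = Cd * sqrt(2 * g * h)  (Torricelli with discharge coefficient)
2*g*h = 2 * 981 * 56.4 = 110656.8 cm^2/s^2
sqrt(110656.8) = 332.65117 cm/s
v = 0.71 * 332.65117 = 236.1823 cm/s


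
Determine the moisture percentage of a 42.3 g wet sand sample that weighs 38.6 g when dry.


Formula: MC = (W_wet - W_dry) / W_wet * 100
Water mass = 42.3 - 38.6 = 3.7 g
MC = 3.7 / 42.3 * 100 = 8.7470%

Answer: 8.7470%


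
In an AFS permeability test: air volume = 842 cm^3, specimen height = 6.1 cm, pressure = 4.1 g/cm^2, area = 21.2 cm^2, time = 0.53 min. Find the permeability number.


Formula: Permeability Number P = (V * H) / (p * A * t)
Numerator: V * H = 842 * 6.1 = 5136.2
Denominator: p * A * t = 4.1 * 21.2 * 0.53 = 46.0676
P = 5136.2 / 46.0676 = 111.4927


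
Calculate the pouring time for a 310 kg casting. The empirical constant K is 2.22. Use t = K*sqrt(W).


Formula: t = K * sqrt(W)
sqrt(W) = sqrt(310) = 17.60682
t = 2.22 * 17.60682 = 39.0871 s


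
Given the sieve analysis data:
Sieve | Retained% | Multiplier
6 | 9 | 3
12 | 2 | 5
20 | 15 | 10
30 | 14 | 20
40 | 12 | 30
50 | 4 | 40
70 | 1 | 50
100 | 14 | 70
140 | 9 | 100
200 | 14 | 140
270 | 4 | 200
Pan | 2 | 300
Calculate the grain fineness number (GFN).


Formula: GFN = sum(pct * multiplier) / sum(pct)
sum(pct * multiplier) = 6277
sum(pct) = 100
GFN = 6277 / 100 = 62.77

Answer: 62.77


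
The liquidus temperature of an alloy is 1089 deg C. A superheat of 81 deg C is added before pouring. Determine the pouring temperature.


Formula: T_pour = T_melt + Superheat
T_pour = 1089 + 81 = 1170 deg C


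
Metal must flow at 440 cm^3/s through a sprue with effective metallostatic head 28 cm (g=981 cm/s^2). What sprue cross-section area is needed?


Formula: v = sqrt(2*g*h), A = Q/v
Velocity: v = sqrt(2 * 981 * 28) = sqrt(54936) = 234.3843 cm/s
Sprue area: A = Q / v = 440 / 234.3843 = 1.8773 cm^2

1.8773 cm^2


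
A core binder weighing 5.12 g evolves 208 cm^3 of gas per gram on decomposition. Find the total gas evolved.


Formula: V_gas = W_binder * gas_evolution_rate
V = 5.12 g * 208 cm^3/g = 1064.9600 cm^3

Answer: 1064.9600 cm^3


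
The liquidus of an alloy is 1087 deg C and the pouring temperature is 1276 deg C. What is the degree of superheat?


Formula: Superheat = T_pour - T_melt
Superheat = 1276 - 1087 = 189 deg C


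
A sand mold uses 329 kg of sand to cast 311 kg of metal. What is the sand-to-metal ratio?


Formula: Sand-to-Metal Ratio = W_sand / W_metal
Ratio = 329 kg / 311 kg = 1.0579


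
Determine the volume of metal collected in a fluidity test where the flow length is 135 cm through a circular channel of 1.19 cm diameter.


Formula: V = pi * (d/2)^2 * L  (cylinder volume)
Radius = 1.19/2 = 0.595 cm
V = pi * 0.595^2 * 135 = 150.1473 cm^3

Final answer: 150.1473 cm^3


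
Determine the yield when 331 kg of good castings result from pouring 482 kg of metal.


Formula: Casting Yield = (W_good / W_total) * 100
Yield = (331 kg / 482 kg) * 100 = 68.6722%

68.6722%


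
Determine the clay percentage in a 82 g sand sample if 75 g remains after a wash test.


Formula: Clay% = (W_total - W_washed) / W_total * 100
Clay mass = 82 - 75 = 7 g
Clay% = 7 / 82 * 100 = 8.5366%

Answer: 8.5366%


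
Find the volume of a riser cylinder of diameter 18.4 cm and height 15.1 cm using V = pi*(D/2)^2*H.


Formula: V = pi * (D/2)^2 * H  (cylinder volume)
Radius = D/2 = 18.4/2 = 9.2 cm
V = pi * 9.2^2 * 15.1 = 4015.1565 cm^3


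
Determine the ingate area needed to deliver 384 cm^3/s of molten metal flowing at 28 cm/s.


Formula: A_ingate = Q / v  (continuity equation)
A = 384 cm^3/s / 28 cm/s = 13.7143 cm^2


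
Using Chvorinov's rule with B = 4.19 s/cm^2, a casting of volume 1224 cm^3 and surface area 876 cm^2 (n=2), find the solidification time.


Formula: t_s = B * (V/A)^n  (Chvorinov's rule, n=2)
Modulus M = V/A = 1224/876 = 1.397260 cm
M^2 = 1.397260^2 = 1.952336 cm^2
t_s = 4.19 * 1.952336 = 8.1803 s

Answer: 8.1803 s


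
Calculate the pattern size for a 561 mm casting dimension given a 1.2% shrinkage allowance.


Formula: L_pattern = L_casting * (1 + shrinkage_rate/100)
Shrinkage factor = 1 + 1.2/100 = 1.012
L_pattern = 561 mm * 1.012 = 567.7320 mm

Answer: 567.7320 mm


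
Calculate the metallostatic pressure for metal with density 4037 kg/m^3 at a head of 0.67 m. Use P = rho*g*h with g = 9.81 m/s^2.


Formula: P = rho * g * h
rho * g = 4037 * 9.81 = 39602.97 N/m^3
P = 39602.97 * 0.67 = 26533.9899 Pa


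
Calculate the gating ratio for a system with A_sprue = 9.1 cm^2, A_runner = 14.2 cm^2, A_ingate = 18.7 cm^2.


Sprue:Runner:Ingate = 1 : 14.2/9.1 : 18.7/9.1 = 1:1.56:2.05

1:1.56:2.05


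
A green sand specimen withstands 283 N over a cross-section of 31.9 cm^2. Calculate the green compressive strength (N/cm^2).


Formula: Compressive Strength = Force / Area
Strength = 283 N / 31.9 cm^2 = 8.8715 N/cm^2

Final answer: 8.8715 N/cm^2


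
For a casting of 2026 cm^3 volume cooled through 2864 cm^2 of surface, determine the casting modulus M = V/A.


Formula: Casting Modulus M = V / A
M = 2026 cm^3 / 2864 cm^2 = 0.7074 cm

0.7074 cm


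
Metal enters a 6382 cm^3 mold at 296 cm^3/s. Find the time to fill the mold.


Formula: t_fill = V_mold / Q_flow
t = 6382 cm^3 / 296 cm^3/s = 21.5608 s


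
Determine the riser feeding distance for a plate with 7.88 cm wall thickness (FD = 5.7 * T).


Formula: FD = 5.7 * T  (riser feeding-distance rule)
FD = 5.7 * 7.88 cm = 44.9160 cm

44.9160 cm


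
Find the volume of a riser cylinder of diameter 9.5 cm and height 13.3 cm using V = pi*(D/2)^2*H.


Formula: V = pi * (D/2)^2 * H  (cylinder volume)
Radius = D/2 = 9.5/2 = 4.75 cm
V = pi * 4.75^2 * 13.3 = 942.7331 cm^3

Final answer: 942.7331 cm^3


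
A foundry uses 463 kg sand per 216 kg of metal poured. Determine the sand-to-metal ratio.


Formula: Sand-to-Metal Ratio = W_sand / W_metal
Ratio = 463 kg / 216 kg = 2.1435

2.1435


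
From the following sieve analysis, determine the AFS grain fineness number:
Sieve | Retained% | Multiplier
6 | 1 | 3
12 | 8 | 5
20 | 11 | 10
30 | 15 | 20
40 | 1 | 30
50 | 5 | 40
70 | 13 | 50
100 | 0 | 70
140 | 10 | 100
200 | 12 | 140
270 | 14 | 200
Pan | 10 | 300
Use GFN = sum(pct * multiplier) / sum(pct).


Formula: GFN = sum(pct * multiplier) / sum(pct)
sum(pct * multiplier) = 9813
sum(pct) = 100
GFN = 9813 / 100 = 98.13

Final answer: 98.13


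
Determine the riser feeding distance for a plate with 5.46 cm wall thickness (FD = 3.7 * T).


Formula: FD = 3.7 * T  (riser feeding-distance rule)
FD = 3.7 * 5.46 cm = 20.2020 cm

Final answer: 20.2020 cm


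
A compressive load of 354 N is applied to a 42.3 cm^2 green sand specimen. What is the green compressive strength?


Formula: Compressive Strength = Force / Area
Strength = 354 N / 42.3 cm^2 = 8.3688 N/cm^2

8.3688 N/cm^2


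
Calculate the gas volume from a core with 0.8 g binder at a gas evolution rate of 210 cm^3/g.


Formula: V_gas = W_binder * gas_evolution_rate
V = 0.8 g * 210 cm^3/g = 168.0000 cm^3

168.0000 cm^3


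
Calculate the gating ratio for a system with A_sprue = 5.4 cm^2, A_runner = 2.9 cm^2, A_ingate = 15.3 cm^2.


Sprue:Runner:Ingate = 1 : 2.9/5.4 : 15.3/5.4 = 1:0.54:2.83

Answer: 1:0.54:2.83


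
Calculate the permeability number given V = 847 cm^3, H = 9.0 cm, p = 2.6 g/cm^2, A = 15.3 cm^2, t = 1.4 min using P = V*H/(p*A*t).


Formula: Permeability Number P = (V * H) / (p * A * t)
Numerator: V * H = 847 * 9.0 = 7623.0
Denominator: p * A * t = 2.6 * 15.3 * 1.4 = 55.692
P = 7623.0 / 55.692 = 136.8778

136.8778


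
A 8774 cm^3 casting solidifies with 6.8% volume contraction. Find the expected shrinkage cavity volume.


Formula: V_shrink = V_casting * shrinkage_pct / 100
V_shrink = 8774 cm^3 * 6.8 / 100 = 596.6320 cm^3

Final answer: 596.6320 cm^3


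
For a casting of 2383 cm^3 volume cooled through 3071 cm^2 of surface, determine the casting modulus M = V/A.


Formula: Casting Modulus M = V / A
M = 2383 cm^3 / 3071 cm^2 = 0.7760 cm

0.7760 cm


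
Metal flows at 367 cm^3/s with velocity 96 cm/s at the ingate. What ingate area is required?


Formula: A_ingate = Q / v  (continuity equation)
A = 367 cm^3/s / 96 cm/s = 3.8229 cm^2


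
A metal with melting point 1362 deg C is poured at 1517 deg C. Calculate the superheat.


Formula: Superheat = T_pour - T_melt
Superheat = 1517 - 1362 = 155 deg C

155 deg C


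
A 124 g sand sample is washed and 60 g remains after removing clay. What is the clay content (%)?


Formula: Clay% = (W_total - W_washed) / W_total * 100
Clay mass = 124 - 60 = 64 g
Clay% = 64 / 124 * 100 = 51.6129%

51.6129%


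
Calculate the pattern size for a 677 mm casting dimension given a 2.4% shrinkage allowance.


Formula: L_pattern = L_casting * (1 + shrinkage_rate/100)
Shrinkage factor = 1 + 2.4/100 = 1.024
L_pattern = 677 mm * 1.024 = 693.2480 mm

693.2480 mm


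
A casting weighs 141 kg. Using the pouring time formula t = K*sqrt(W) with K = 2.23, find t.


Formula: t = K * sqrt(W)
sqrt(W) = sqrt(141) = 11.87434
t = 2.23 * 11.87434 = 26.4798 s


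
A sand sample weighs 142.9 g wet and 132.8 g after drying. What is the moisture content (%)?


Formula: MC = (W_wet - W_dry) / W_wet * 100
Water mass = 142.9 - 132.8 = 10.1 g
MC = 10.1 / 142.9 * 100 = 7.0679%

Answer: 7.0679%


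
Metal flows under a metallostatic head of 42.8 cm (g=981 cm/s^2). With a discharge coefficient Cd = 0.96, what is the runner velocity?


Formula: v = Cd * sqrt(2 * g * h)  (Torricelli with discharge coefficient)
2*g*h = 2 * 981 * 42.8 = 83973.6 cm^2/s^2
sqrt(83973.6) = 289.78199 cm/s
v = 0.96 * 289.78199 = 278.1907 cm/s

Final answer: 278.1907 cm/s


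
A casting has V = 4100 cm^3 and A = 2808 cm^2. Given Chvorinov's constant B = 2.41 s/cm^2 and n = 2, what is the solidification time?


Formula: t_s = B * (V/A)^n  (Chvorinov's rule, n=2)
Modulus M = V/A = 4100/2808 = 1.460114 cm
M^2 = 1.460114^2 = 2.131933 cm^2
t_s = 2.41 * 2.131933 = 5.1380 s

5.1380 s


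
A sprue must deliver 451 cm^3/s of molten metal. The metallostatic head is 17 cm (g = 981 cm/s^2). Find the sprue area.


Formula: v = sqrt(2*g*h), A = Q/v
Velocity: v = sqrt(2 * 981 * 17) = sqrt(33354) = 182.6308 cm/s
Sprue area: A = Q / v = 451 / 182.6308 = 2.4695 cm^2

2.4695 cm^2


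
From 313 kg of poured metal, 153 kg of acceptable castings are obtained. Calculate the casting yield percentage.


Formula: Casting Yield = (W_good / W_total) * 100
Yield = (153 kg / 313 kg) * 100 = 48.8818%

Final answer: 48.8818%


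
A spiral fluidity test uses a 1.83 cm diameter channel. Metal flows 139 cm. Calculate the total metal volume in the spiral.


Formula: V = pi * (d/2)^2 * L  (cylinder volume)
Radius = 1.83/2 = 0.915 cm
V = pi * 0.915^2 * 139 = 365.6006 cm^3


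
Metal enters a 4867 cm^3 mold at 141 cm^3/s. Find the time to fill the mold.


Formula: t_fill = V_mold / Q_flow
t = 4867 cm^3 / 141 cm^3/s = 34.5177 s

34.5177 s


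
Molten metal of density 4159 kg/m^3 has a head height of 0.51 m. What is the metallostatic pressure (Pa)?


Formula: P = rho * g * h
rho * g = 4159 * 9.81 = 40799.79 N/m^3
P = 40799.79 * 0.51 = 20807.8929 Pa

Final answer: 20807.8929 Pa


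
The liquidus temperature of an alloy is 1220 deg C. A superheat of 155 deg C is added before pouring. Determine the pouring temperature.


Formula: T_pour = T_melt + Superheat
T_pour = 1220 + 155 = 1375 deg C

Final answer: 1375 deg C


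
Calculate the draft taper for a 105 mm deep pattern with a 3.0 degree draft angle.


Formula: taper = depth * tan(draft_angle)
tan(3.0 deg) = 0.0524078
taper = 105 mm * 0.0524078 = 5.5028 mm

Answer: 5.5028 mm


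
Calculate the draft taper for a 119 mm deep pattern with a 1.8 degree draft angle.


Formula: taper = depth * tan(draft_angle)
tan(1.8 deg) = 0.0314263
taper = 119 mm * 0.0314263 = 3.7397 mm

Answer: 3.7397 mm


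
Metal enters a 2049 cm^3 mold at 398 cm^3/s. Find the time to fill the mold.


Formula: t_fill = V_mold / Q_flow
t = 2049 cm^3 / 398 cm^3/s = 5.1482 s


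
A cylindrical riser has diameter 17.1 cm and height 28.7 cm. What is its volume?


Formula: V = pi * (D/2)^2 * H  (cylinder volume)
Radius = D/2 = 17.1/2 = 8.55 cm
V = pi * 8.55^2 * 28.7 = 6591.1925 cm^3

Final answer: 6591.1925 cm^3


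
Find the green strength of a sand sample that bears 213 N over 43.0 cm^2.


Formula: Compressive Strength = Force / Area
Strength = 213 N / 43.0 cm^2 = 4.9535 N/cm^2

4.9535 N/cm^2


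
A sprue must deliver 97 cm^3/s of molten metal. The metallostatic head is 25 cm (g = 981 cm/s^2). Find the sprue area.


Formula: v = sqrt(2*g*h), A = Q/v
Velocity: v = sqrt(2 * 981 * 25) = sqrt(49050) = 221.4723 cm/s
Sprue area: A = Q / v = 97 / 221.4723 = 0.4380 cm^2
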